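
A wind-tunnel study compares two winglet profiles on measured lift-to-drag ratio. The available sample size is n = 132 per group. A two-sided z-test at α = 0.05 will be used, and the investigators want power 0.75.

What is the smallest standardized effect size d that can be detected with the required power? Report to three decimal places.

d ≈ 0.324

Required noncentrality: δ = z_{0.025} + z_{0.25} = 1.960 + 0.674 = 2.634.
(The second rejection-region term Φ(−δ − z_{α/2}) is negligible and dropped.)
δ = d·√(n/2) ⇒ d = δ/√(n/2) = 2.634/√(132/2) = 0.3243.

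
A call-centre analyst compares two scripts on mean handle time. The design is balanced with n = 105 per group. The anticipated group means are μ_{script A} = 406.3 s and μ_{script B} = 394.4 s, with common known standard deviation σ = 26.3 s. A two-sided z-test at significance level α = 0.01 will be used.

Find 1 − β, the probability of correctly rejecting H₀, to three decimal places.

Power ≈ 0.759

Standardized effect: d = |μ_{script A} − μ_{script B}| / σ = |406.3 − 394.4| / 26.3 = 0.4525
Noncentrality parameter: δ = d·√(n/2) = 0.4525 × √(105/2) = 3.2785
Critical value for a two-sided test at α = 0.01: z_{α/2} = 2.576.
Power = Φ(δ − 2.576) + Φ(−δ − 2.576) = Φ(0.703) + Φ(-5.854) = 0.7589 + 0.0000 = 0.7589.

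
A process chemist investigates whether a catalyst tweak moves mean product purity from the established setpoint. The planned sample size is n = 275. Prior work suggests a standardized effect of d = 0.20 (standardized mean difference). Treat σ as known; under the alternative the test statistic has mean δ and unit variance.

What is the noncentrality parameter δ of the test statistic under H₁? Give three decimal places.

δ ≈ 3.317

δ = d·√n = 0.20 × √275 = 3.3166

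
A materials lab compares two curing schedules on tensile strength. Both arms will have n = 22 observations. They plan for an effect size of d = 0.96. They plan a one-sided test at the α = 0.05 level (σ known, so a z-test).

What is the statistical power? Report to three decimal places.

Noncentrality parameter: δ = d·√(n/2) = 0.96 × √(22/2) = 3.1840
Critical value for a one-sided test at α = 0.05: z_α = 1.645.
Power = P(Z > 1.645 − δ) = Φ(1.539) = 0.9381.

Power ≈ 0.938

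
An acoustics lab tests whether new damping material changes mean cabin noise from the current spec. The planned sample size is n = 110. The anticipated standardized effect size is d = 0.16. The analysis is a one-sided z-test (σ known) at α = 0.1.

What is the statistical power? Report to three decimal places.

Noncentrality parameter: δ = d·√n = 0.16 × √110 = 1.6781
Critical value for a one-sided test at α = 0.1: z_α = 1.282.
Power = P(Z > 1.282 − δ) = Φ(0.397) = 0.6541.

Power ≈ 0.654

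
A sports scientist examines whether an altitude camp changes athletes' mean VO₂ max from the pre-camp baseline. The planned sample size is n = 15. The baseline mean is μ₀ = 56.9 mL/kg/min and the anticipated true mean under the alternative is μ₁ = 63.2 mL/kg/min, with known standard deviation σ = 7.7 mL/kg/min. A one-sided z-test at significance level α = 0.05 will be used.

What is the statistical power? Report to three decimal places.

Power ≈ 0.936

Standardized effect: d = |μ₁ − μ₀| / σ = |63.2 − 56.9| / 7.7 = 0.8182
Noncentrality parameter: δ = d·√n = 0.8182 × √15 = 3.1688
One-sided α = 0.05 → critical value z_{0.05} = 1.645.
Power = P(Z > 1.645 − δ) = Φ(1.524) = 0.9362.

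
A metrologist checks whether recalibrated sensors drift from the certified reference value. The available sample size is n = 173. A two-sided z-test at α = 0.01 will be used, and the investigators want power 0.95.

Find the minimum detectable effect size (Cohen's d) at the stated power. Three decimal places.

Need Φ(δ − 2.576) = 0.95, so δ = 2.576 + 1.645 = 4.221.
(The second rejection-region term Φ(−δ − z_{α/2}) is negligible and dropped.)
δ = d·√n ⇒ d = δ/√n = 4.221/√173 = 0.3209.

d ≈ 0.321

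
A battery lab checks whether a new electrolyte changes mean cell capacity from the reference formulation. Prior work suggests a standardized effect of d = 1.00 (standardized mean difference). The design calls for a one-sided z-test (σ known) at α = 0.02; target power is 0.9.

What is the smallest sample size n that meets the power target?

n = 12

For power 0.9 need Φ(δ − z_{0.02}) = 0.9, so δ = z_{0.02} + z_{0.10} = 2.054 + 1.282 = 3.335.
δ = d·√n ⇒ n = (δ/d)² = (3.335 / 1.00)² = 11.12.
Rounding up, n = 12.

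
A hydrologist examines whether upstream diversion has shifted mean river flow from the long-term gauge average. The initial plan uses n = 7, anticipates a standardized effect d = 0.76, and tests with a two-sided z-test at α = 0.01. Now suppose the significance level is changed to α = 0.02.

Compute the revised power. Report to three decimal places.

δ = d·√n = 0.76 × √7 = 2.0108 (unchanged). New critical value: z_{0.01} = 2.326.
Revised power = Φ(δ − 2.326) + Φ(−δ − 2.326) = Φ(-0.316) + Φ(-4.337) = 0.3762 + 0.0000 = 0.3762.

Power ≈ 0.376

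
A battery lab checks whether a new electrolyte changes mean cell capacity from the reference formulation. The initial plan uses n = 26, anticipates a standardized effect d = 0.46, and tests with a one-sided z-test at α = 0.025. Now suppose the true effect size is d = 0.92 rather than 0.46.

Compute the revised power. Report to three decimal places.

With d = 0.92: δ = d·√n = 0.92 × √26 = 4.6911. Critical value z_{0.025} = 1.960.
Revised power = P(Z > 1.960 − δ) = Φ(2.731) = 0.9968.

Power ≈ 0.997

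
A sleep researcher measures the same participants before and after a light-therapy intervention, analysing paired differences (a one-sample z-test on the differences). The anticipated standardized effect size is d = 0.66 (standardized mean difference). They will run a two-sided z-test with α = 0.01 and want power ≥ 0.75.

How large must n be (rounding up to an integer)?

For power 0.75 need Φ(δ − z_{0.005}) = 0.75, so δ = z_{0.005} + z_{0.25} = 2.576 + 0.674 = 3.250.
(The Φ(−δ − z_{α/2}) term is vanishingly small for δ > 0 and is dropped in the standard sample-size formula.)
δ = d·√n ⇒ n = (δ/d)² = (3.250 / 0.66)² = 24.25.
Rounding up, n = 25.

n = 25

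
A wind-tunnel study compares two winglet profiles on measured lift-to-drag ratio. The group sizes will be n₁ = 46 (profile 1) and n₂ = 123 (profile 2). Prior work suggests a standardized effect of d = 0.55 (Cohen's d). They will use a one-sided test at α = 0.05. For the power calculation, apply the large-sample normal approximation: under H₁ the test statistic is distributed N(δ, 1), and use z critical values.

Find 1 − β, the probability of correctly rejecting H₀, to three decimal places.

Power ≈ 0.938

Noncentrality parameter: δ = d / √(1/n₁ + 1/n₂) = 0.55 / √(1/46 + 1/123) = 3.1824
One-sided α = 0.05 → critical value z_{0.05} = 1.645.
Power = P(Z > 1.645 − δ) = Φ(1.538) = 0.9379.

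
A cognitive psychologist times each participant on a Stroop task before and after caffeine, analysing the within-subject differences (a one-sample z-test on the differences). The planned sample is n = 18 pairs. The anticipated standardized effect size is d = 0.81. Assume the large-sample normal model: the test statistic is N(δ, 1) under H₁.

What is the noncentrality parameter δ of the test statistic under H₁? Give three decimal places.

The noncentrality parameter scales effect size by the design's sample-size factor: δ = d·√n = 0.81 × √18 = 3.4365

δ ≈ 3.437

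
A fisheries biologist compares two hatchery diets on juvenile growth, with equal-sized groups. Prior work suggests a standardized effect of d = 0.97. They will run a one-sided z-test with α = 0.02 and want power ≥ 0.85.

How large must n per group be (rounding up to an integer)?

n = 21 per group

Set Φ(δ − 2.054) = 0.85; then δ − 2.054 = Φ⁻¹(0.85) = 1.036, giving δ = 3.090.
δ = d·√(n/2) ⇒ n = 2(δ/d)² = 2 × (3.090 / 0.97)² = 20.30.
Rounding up, n = 21 per group.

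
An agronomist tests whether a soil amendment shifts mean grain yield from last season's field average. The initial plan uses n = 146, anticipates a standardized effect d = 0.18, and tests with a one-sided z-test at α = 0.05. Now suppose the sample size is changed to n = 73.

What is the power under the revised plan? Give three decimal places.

With n = 73: δ = d·√n = 0.18 × √73 = 1.5379. Critical value z_{0.05} = 1.645.
Revised power = Φ(δ − 1.645) = Φ(-0.107) = 0.4574.

Power ≈ 0.457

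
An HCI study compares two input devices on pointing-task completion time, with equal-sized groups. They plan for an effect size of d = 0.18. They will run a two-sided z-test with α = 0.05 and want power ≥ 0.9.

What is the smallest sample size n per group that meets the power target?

n = 649 per group

For power 0.9 need Φ(δ − z_{0.025}) = 0.9, so δ = z_{0.025} + z_{0.10} = 1.960 + 1.282 = 3.242.
(Ignoring the negligible lower-tail rejection probability gives the usual closed-form inversion.)
δ = d·√(n/2) ⇒ n = 2(δ/d)² = 2 × (3.242 / 0.18)² = 648.61.
Rounding up, n = 649 per group.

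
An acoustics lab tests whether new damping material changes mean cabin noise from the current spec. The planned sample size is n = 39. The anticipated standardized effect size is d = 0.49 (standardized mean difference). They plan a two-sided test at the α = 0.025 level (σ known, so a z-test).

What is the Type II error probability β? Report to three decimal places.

β ≈ 0.206

Noncentrality parameter: δ = d·√n = 0.49 × √39 = 3.0600
Critical value for a two-sided test at α = 0.025: z_{α/2} = 2.241.
Power = Φ(δ − 2.241) + Φ(−δ − 2.241) = Φ(0.819) + Φ(-5.301) = 0.7935 + 0.0000 = 0.7935.
Type II error: β = 1 − power = 1 − 0.7935 = 0.2065.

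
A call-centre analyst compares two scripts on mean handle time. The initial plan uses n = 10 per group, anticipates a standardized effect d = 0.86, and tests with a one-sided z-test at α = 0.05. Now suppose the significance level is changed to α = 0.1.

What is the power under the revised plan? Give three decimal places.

δ = d·√(n/2) = 0.86 × √(10/2) = 1.9230 (unchanged). New critical value: z_{0.1} = 1.282.
Revised power = Φ(δ − 1.282) = Φ(0.641) = 0.7394.

Power ≈ 0.739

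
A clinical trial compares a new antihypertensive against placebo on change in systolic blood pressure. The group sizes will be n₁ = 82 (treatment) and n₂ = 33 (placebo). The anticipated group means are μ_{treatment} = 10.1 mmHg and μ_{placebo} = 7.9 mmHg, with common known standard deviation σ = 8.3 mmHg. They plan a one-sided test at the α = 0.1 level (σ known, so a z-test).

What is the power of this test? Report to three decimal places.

Standardized effect: d = |μ_{treatment} − μ_{placebo}| / σ = |10.1 − 7.9| / 8.3 = 0.2651
Noncentrality parameter: δ = d / √(1/n₁ + 1/n₂) = 0.2651 / √(1/82 + 1/33) = 1.2858
One-sided α = 0.1 → critical value z_{0.1} = 1.282.
Power = Φ(δ − 1.282) = Φ(0.004) = 0.5017.

Power ≈ 0.502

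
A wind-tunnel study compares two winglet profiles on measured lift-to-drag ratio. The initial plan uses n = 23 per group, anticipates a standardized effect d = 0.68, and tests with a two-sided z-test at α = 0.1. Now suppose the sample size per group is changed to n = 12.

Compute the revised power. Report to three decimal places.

With n = 12 per group: δ = d·√(n/2) = 0.68 × √(12/2) = 1.6657. Critical value z_{0.05} = 1.645.
Revised power = Φ(δ − 1.645) + Φ(−δ − 1.645) = Φ(0.021) + Φ(-3.311) = 0.5083 + 0.0005 = 0.5088.

Power ≈ 0.509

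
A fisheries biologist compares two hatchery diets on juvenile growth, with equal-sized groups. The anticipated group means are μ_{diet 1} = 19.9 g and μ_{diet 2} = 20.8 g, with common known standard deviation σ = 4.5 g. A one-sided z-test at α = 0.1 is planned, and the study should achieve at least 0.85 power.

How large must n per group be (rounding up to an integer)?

n = 269 per group

Standardized effect: d = |μ_{diet 1} − μ_{diet 2}| / σ = |19.9 − 20.8| / 4.5 = 0.2000
For power 0.85 need Φ(δ − z_{0.1}) = 0.85, so δ = z_{0.1} + z_{0.15} = 1.282 + 1.036 = 2.318.
δ = d·√(n/2) ⇒ n = 2(δ/d)² = 2 × (2.318 / 0.2000)² = 268.65.
Rounding up, n = 269 per group.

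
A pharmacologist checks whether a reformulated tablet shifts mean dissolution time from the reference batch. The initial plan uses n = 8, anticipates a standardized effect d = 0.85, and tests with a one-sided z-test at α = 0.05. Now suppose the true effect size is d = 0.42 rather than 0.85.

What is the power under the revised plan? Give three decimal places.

Power ≈ 0.324

With d = 0.42: δ = d·√n = 0.42 × √8 = 1.1879. Critical value z_{0.05} = 1.645.
Revised power = Φ(δ − 1.645) = Φ(-0.457) = 0.3239.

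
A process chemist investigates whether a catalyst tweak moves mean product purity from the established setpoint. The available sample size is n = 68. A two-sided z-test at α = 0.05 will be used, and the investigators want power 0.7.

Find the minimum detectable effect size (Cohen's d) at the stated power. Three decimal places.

Required noncentrality: δ = z_{0.025} + z_{0.30} = 1.960 + 0.524 = 2.484.
(Lower-tail contribution to power is negligible for δ > 0.)
δ = d·√n ⇒ d = δ/√n = 2.484/√68 = 0.3013.

d ≈ 0.301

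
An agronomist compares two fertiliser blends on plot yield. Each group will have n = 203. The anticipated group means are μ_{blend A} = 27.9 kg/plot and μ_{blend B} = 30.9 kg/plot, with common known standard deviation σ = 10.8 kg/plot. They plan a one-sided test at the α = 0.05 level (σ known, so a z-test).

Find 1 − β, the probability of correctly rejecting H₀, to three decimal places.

Standardized effect: d = |μ_{blend A} − μ_{blend B}| / σ = |27.9 − 30.9| / 10.8 = 0.2778
Noncentrality parameter: δ = d·√(n/2) = 0.2778 × √(203/2) = 2.7985
Critical value for a one-sided test at α = 0.05: z_α = 1.645.
Power = P(Z > 1.645 − δ) = Φ(1.154) = 0.8757.

Power ≈ 0.876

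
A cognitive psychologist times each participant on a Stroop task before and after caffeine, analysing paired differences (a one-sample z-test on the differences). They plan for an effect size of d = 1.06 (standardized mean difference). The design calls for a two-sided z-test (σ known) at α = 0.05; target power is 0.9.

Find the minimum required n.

For power 0.9 need Φ(δ − z_{0.025}) = 0.9, so δ = z_{0.025} + z_{0.10} = 1.960 + 1.282 = 3.242.
(For δ > 0 the lower-tail rejection region contributes negligibly to power, so the one-term inversion is standard.)
δ = d·√n ⇒ n = (δ/d)² = (3.242 / 1.06)² = 9.35.
Rounding up, n = 10.

n = 10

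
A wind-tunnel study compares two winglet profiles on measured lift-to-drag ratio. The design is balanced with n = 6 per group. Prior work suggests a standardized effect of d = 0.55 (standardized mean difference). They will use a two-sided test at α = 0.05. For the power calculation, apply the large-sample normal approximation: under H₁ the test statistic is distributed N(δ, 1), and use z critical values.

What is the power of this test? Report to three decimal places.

Noncentrality parameter: δ = d·√(n/2) = 0.55 × √(6/2) = 0.9526
Two-sided α = 0.05 → critical value z_{0.025} = 1.960.
Power = Φ(δ − 1.960) + Φ(−δ − 1.960) = Φ(-1.007) + Φ(-2.913) = 0.1569 + 0.0018 = 0.1587.

Power ≈ 0.159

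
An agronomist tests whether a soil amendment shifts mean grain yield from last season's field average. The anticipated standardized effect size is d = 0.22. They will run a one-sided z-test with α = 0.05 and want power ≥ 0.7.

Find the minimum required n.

For power 0.7 need Φ(δ − z_{0.05}) = 0.7, so δ = z_{0.05} + z_{0.30} = 1.645 + 0.524 = 2.169.
δ = d·√n ⇒ n = (δ/d)² = (2.169 / 0.22)² = 97.22.
Rounding up, n = 98.

n = 98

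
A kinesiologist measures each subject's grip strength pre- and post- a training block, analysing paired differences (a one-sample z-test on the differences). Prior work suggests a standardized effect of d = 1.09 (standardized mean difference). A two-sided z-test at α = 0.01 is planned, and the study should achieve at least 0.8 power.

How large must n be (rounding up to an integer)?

n = 10

For power 0.8 need Φ(δ − z_{0.005}) = 0.8, so δ = z_{0.005} + z_{0.20} = 2.576 + 0.842 = 3.417.
(Ignoring the negligible lower-tail rejection probability gives the usual closed-form inversion.)
δ = d·√n ⇒ n = (δ/d)² = (3.417 / 1.09)² = 9.83.
Round up to the next whole unit.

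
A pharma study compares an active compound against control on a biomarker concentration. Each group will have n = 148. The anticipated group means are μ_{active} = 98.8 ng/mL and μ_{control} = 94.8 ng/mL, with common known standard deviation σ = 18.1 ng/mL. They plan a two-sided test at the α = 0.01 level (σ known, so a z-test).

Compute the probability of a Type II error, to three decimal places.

Standardized effect: d = |μ_{active} − μ_{control}| / σ = |98.8 − 94.8| / 18.1 = 0.2210
Noncentrality parameter: δ = d·√(n/2) = 0.2210 × √(148/2) = 1.9011
Two-sided α = 0.01 → critical value z_{0.005} = 2.576.
Power = Φ(δ − 2.576) + Φ(−δ − 2.576) = Φ(-0.675) + Φ(-4.477) = 0.2499 + 0.0000 = 0.2499.
Type II error: β = 1 − power = 1 − 0.2499 = 0.7501.

β ≈ 0.750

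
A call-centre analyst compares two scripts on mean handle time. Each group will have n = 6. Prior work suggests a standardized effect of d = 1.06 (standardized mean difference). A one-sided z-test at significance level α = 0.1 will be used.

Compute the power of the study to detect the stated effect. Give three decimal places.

Noncentrality parameter: δ = d·√(n/2) = 1.06 × √(6/2) = 1.8360
One-sided α = 0.1 → critical value z_{0.1} = 1.282.
Power = P(Z > 1.282 − δ) = Φ(0.554) = 0.7104.

Power ≈ 0.710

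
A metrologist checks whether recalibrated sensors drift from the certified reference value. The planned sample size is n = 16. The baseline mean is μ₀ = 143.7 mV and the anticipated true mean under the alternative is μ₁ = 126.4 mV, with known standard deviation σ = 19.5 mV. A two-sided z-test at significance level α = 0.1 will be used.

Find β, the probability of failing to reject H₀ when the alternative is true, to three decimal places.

Standardized effect: d = |μ₁ − μ₀| / σ = |126.4 − 143.7| / 19.5 = 0.8872
Noncentrality parameter: δ = d·√n = 0.8872 × √16 = 3.5487
Critical value for a two-sided test at α = 0.1: z_{α/2} = 1.645.
Power = Φ(δ − 1.645) + Φ(−δ − 1.645) = Φ(1.904) + Φ(-5.194) = 0.9715 + 0.0000 = 0.9715.
Type II error: β = 1 − power = 1 − 0.9715 = 0.0285.

β ≈ 0.028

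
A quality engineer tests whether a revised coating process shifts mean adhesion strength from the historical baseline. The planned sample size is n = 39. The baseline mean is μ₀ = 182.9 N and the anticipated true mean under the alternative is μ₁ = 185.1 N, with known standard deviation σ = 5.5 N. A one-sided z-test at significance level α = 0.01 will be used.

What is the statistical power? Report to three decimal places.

Standardized effect: d = |μ₁ − μ₀| / σ = |185.1 − 182.9| / 5.5 = 0.4000
Noncentrality parameter: δ = d·√n = 0.4000 × √39 = 2.4980
Critical value for a one-sided test at α = 0.01: z_α = 2.326.
Power = Φ(δ − 2.326) = Φ(0.172) = 0.5681.

Power ≈ 0.568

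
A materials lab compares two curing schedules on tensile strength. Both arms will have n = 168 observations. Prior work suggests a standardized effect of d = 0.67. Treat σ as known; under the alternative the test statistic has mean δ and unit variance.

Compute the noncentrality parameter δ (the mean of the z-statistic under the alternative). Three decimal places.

The noncentrality parameter scales effect size by the design's sample-size factor: δ = d·√(n/2) = 0.67 × √(168/2) = 6.1407

δ ≈ 6.141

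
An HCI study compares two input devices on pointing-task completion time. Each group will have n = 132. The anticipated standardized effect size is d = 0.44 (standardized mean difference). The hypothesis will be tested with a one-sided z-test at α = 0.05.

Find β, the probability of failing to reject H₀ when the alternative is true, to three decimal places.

Noncentrality parameter: δ = d·√(n/2) = 0.44 × √(132/2) = 3.5746
One-sided α = 0.05 → critical value z_{0.05} = 1.645.
Power = Φ(δ − 1.645) = Φ(1.930) = 0.9732.
Type II error: β = 1 − power = 1 − 0.9732 = 0.0268.

β ≈ 0.027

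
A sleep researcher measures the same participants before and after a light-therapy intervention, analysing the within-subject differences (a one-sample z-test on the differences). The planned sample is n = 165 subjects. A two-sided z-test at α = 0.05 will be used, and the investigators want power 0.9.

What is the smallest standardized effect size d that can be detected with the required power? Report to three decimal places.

Required noncentrality: δ = z_{0.025} + z_{0.10} = 1.960 + 1.282 = 3.242.
(Lower-tail contribution to power is negligible for δ > 0.)
δ = d·√n ⇒ d = δ/√n = 3.242/√165 = 0.2524.

d ≈ 0.252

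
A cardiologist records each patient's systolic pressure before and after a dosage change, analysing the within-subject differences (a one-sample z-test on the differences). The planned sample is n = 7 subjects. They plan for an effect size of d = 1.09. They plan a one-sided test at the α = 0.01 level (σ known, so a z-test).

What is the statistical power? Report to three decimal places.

Power ≈ 0.711

Noncentrality parameter: δ = d·√n = 1.09 × √7 = 2.8839
One-sided α = 0.01 → critical value z_{0.01} = 2.326.
Power = P(Z > 2.326 − δ) = Φ(0.558) = 0.7114.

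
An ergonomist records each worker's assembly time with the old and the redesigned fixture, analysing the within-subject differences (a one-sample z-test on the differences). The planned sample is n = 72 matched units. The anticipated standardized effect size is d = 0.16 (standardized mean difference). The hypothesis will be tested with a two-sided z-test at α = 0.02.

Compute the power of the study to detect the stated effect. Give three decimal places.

Noncentrality parameter: λ = d·√n = 0.16 × √72 = 1.3576
Two-sided α = 0.02 → critical value z_{0.01} = 2.326.
Power = Φ(λ − 2.326) + Φ(−λ − 2.326) = Φ(-0.969) + Φ(-3.684) = 0.1663 + 0.0001 = 0.1665.

Power ≈ 0.166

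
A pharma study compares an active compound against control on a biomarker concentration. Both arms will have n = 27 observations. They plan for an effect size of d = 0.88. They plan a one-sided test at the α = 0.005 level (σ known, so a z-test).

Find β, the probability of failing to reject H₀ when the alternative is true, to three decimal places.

β ≈ 0.255

Noncentrality parameter: δ = d·√(n/2) = 0.88 × √(27/2) = 3.2333
Critical value for a one-sided test at α = 0.005: z_α = 2.576.
Power = P(Z > 2.576 − δ) = Φ(0.657) = 0.7446.
Type II error: β = 1 − power = 1 − 0.7446 = 0.2554.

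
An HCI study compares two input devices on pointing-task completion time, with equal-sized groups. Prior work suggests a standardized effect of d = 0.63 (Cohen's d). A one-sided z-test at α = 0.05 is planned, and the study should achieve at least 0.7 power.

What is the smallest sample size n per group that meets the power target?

For power 0.7 need Φ(δ − z_{0.05}) = 0.7, so δ = z_{0.05} + z_{0.30} = 1.645 + 0.524 = 2.169.
δ = d·√(n/2) ⇒ n = 2(δ/d)² = 2 × (2.169 / 0.63)² = 23.71.
Rounding up, n = 24 per group.

n = 24 per group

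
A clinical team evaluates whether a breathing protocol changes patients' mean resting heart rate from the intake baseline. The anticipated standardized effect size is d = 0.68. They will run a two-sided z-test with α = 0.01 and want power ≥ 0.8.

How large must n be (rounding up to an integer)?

For power 0.8 need Φ(δ − z_{0.005}) = 0.8, so δ = z_{0.005} + z_{0.20} = 2.576 + 0.842 = 3.417.
(The Φ(−δ − z_{α/2}) term is vanishingly small for δ > 0 and is dropped in the standard sample-size formula.)
δ = d·√n ⇒ n = (δ/d)² = (3.417 / 0.68)² = 25.26.
Round up to the next whole unit.

n = 26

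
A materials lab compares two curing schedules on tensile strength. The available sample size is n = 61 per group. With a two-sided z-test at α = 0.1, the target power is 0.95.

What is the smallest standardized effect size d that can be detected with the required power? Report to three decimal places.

d ≈ 0.596

Required noncentrality: δ = z_{0.05} + z_{0.05} = 1.645 + 1.645 = 3.290.
(The second rejection-region term Φ(−δ − z_{α/2}) is negligible and dropped.)
δ = d·√(n/2) ⇒ d = δ/√(n/2) = 3.290/√(61/2) = 0.5957.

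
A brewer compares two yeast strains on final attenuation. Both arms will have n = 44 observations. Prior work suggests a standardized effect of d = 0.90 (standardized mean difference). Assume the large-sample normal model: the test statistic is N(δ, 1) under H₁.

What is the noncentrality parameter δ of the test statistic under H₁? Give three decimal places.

δ ≈ 4.221

The noncentrality parameter scales effect size by the design's sample-size factor: δ = d·√(n/2) = 0.90 × √(44/2) = 4.2214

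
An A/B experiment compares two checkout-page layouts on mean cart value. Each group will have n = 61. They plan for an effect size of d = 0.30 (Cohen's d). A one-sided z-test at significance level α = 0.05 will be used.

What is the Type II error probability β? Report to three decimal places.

Noncentrality parameter: δ = d·√(n/2) = 0.30 × √(61/2) = 1.6568
Critical value for a one-sided test at α = 0.05: z_α = 1.645.
Power = Φ(δ − 1.645) = Φ(0.012) = 0.5048.
Type II error: β = 1 − power = 1 − 0.5048 = 0.4952.

β ≈ 0.495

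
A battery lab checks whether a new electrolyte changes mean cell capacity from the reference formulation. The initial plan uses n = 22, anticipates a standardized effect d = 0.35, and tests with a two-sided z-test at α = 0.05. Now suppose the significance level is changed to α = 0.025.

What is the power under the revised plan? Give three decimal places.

δ = d·√n = 0.35 × √22 = 1.6416 (unchanged). New critical value: z_{0.0125} = 2.241.
Revised power = Φ(δ − 2.241) + Φ(−δ − 2.241) = Φ(-0.600) + Φ(-3.883) = 0.2743 + 0.0001 = 0.2744.

Power ≈ 0.274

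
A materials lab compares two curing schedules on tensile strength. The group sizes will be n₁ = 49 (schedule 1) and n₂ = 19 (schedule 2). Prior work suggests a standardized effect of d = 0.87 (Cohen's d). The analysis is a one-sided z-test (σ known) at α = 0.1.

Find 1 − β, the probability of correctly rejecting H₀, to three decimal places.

Power ≈ 0.974

Noncentrality parameter: δ = d / √(1/n₁ + 1/n₂) = 0.87 / √(1/49 + 1/19) = 3.2191
Critical value for a one-sided test at α = 0.1: z_α = 1.282.
Power = P(Z > 1.282 − δ) = Φ(1.938) = 0.9737.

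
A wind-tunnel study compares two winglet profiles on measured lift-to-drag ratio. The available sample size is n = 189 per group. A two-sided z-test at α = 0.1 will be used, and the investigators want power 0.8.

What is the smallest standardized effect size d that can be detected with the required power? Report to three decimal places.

d ≈ 0.256

Required noncentrality: δ = z_{0.05} + z_{0.20} = 1.645 + 0.842 = 2.486.
(Lower-tail contribution to power is negligible for δ > 0.)
δ = d·√(n/2) ⇒ d = δ/√(n/2) = 2.486/√(189/2) = 0.2558.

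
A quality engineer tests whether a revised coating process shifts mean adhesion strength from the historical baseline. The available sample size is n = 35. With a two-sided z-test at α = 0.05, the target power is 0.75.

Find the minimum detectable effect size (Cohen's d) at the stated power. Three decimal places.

d ≈ 0.445

Required noncentrality: δ = z_{0.025} + z_{0.25} = 1.960 + 0.674 = 2.634.
(The second rejection-region term Φ(−δ − z_{α/2}) is negligible and dropped.)
δ = d·√n ⇒ d = δ/√n = 2.634/√35 = 0.4453.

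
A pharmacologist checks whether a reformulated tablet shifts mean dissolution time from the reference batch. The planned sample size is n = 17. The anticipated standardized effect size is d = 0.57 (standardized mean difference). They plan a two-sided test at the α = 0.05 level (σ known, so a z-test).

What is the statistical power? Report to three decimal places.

Power ≈ 0.652

Noncentrality parameter: δ = d·√n = 0.57 × √17 = 2.3502
Two-sided α = 0.05 → critical value z_{0.025} = 1.960.
Power = Φ(δ − 1.960) + Φ(−δ − 1.960) = Φ(0.390) + Φ(-4.310) = 0.6518 + 0.0000 = 0.6518.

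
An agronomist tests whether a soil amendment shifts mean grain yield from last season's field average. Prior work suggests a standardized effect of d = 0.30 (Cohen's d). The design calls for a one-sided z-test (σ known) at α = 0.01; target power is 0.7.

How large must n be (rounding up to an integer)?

n = 91

For power 0.7 need Φ(δ − z_{0.01}) = 0.7, so δ = z_{0.01} + z_{0.30} = 2.326 + 0.524 = 2.851.
δ = d·√n ⇒ n = (δ/d)² = (2.851 / 0.30)² = 90.30.
Round up to the next whole unit.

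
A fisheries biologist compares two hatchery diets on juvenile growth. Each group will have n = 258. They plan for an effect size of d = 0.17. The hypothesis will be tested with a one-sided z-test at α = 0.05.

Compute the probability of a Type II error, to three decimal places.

Noncentrality parameter: λ = d·√(n/2) = 0.17 × √(258/2) = 1.9308
One-sided α = 0.05 → critical value z_{0.05} = 1.645.
Power = Φ(λ − 1.645) = Φ(0.286) = 0.6126.
Type II error: β = 1 − power = 1 − 0.6126 = 0.3874.

β ≈ 0.387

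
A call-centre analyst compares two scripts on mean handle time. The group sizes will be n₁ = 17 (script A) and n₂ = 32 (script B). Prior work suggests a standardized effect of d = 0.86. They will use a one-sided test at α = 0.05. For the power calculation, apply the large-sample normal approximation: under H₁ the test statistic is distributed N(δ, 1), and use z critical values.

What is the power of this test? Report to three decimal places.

Noncentrality parameter: δ = d / √(1/n₁ + 1/n₂) = 0.86 / √(1/17 + 1/32) = 2.8655
One-sided α = 0.05 → critical value z_{0.05} = 1.645.
Power = P(Z > 1.645 − δ) = Φ(1.221) = 0.8889.

Power ≈ 0.889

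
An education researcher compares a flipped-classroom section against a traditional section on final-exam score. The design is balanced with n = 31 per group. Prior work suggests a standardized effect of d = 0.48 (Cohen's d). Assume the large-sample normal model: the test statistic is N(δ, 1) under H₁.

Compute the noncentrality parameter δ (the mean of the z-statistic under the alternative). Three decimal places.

δ = d·√(n/2) = 0.48 × √(31/2) = 1.8898

δ ≈ 1.890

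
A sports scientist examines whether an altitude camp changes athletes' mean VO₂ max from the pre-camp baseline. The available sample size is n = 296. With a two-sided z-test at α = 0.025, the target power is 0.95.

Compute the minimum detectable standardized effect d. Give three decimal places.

d ≈ 0.226

Required noncentrality: δ = z_{0.0125} + z_{0.05} = 2.241 + 1.645 = 3.886.
(Lower-tail contribution to power is negligible for δ > 0.)
δ = d·√n ⇒ d = δ/√n = 3.886/√296 = 0.2259.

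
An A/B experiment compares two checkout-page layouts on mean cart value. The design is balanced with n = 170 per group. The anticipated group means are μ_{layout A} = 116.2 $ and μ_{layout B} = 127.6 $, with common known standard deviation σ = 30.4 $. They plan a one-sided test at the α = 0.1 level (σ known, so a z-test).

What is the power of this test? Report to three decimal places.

Power ≈ 0.985

Standardized effect: d = |μ_{layout A} − μ_{layout B}| / σ = |116.2 − 127.6| / 30.4 = 0.3750
Noncentrality parameter: δ = d·√(n/2) = 0.3750 × √(170/2) = 3.4573
One-sided α = 0.1 → critical value z_{0.1} = 1.282.
Power = Φ(δ − 1.282) = Φ(2.176) = 0.9852.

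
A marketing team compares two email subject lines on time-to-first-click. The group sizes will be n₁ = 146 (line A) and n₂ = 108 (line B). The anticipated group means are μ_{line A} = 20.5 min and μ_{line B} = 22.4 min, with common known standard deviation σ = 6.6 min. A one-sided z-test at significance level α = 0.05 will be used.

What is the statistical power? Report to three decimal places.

Standardized effect: d = |μ_{line A} − μ_{line B}| / σ = |20.5 − 22.4| / 6.6 = 0.2879
Noncentrality parameter: δ = d / √(1/n₁ + 1/n₂) = 0.2879 / √(1/146 + 1/108) = 2.2682
One-sided α = 0.05 → critical value z_{0.05} = 1.645.
Power = Φ(δ − 1.645) = Φ(0.623) = 0.7335.

Power ≈ 0.733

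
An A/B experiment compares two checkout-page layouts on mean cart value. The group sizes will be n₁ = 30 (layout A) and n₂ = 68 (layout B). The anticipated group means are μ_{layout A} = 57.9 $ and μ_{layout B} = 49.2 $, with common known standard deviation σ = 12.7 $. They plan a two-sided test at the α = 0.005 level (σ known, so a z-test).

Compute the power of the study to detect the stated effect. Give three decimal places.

Power ≈ 0.625

Standardized effect: d = |μ_{layout A} − μ_{layout B}| / σ = |57.9 − 49.2| / 12.7 = 0.6850
Noncentrality parameter: δ = d / √(1/n₁ + 1/n₂) = 0.6850 / √(1/30 + 1/68) = 3.1255
Critical value for a two-sided test at α = 0.005: z_{α/2} = 2.807.
Power = Φ(δ − 2.807) + Φ(−δ − 2.807) = Φ(0.318) + Φ(-5.933) = 0.6249 + 0.0000 = 0.6249.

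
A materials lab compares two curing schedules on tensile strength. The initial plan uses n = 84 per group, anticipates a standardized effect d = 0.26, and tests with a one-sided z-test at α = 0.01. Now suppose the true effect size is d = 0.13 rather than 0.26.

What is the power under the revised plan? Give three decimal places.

Power ≈ 0.069

With d = 0.13: δ = d·√(n/2) = 0.13 × √(84/2) = 0.8425. Critical value z_{0.01} = 2.326.
Revised power = P(Z > 2.326 − δ) = Φ(-1.484) = 0.0689.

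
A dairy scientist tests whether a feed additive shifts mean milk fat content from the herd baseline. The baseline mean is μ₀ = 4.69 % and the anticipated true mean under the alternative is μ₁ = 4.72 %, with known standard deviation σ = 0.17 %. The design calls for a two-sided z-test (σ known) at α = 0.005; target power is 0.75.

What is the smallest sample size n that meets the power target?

Standardized effect: d = |μ₁ − μ₀| / σ = |4.72 − 4.69| / 0.17 = 0.1765
For power 0.75 need Φ(δ − z_{0.0025}) = 0.75, so δ = z_{0.0025} + z_{0.25} = 2.807 + 0.674 = 3.482.
(The Φ(−δ − z_{α/2}) term is vanishingly small for δ > 0 and is dropped in the standard sample-size formula.)
δ = d·√n ⇒ n = (δ/d)² = (3.482 / 0.1765)² = 389.22.
Rounding up, n = 390.

n = 390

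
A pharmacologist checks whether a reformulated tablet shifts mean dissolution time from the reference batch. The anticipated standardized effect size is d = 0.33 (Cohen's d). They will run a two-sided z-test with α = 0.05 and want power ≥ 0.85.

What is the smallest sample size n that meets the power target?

Set Φ(δ − 1.960) = 0.85; then δ − 1.960 = Φ⁻¹(0.85) = 1.036, giving δ = 2.996.
(For δ > 0 the lower-tail rejection region contributes negligibly to power, so the one-term inversion is standard.)
δ = d·√n ⇒ n = (δ/d)² = (2.996 / 0.33)² = 82.45.
Rounding up, n = 83.

n = 83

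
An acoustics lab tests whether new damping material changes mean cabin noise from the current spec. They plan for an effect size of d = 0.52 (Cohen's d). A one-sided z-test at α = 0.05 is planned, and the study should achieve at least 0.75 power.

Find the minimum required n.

n = 20

For power 0.75 need Φ(δ − z_{0.05}) = 0.75, so δ = z_{0.05} + z_{0.25} = 1.645 + 0.674 = 2.319.
δ = d·√n ⇒ n = (δ/d)² = (2.319 / 0.52)² = 19.89.
Round up to the next whole unit.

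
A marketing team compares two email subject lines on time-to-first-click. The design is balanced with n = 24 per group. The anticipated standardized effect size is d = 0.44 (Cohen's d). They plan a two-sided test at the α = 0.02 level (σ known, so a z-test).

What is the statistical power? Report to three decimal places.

Power ≈ 0.211

Noncentrality parameter: δ = d·√(n/2) = 0.44 × √(24/2) = 1.5242
Two-sided α = 0.02 → critical value z_{0.01} = 2.326.
Power = Φ(δ − 2.326) + Φ(−δ − 2.326) = Φ(-0.802) + Φ(-3.851) = 0.2112 + 0.0001 = 0.2113.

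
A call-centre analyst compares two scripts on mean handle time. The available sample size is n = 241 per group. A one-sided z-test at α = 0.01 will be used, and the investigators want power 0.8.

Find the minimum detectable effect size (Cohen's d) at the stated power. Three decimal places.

d ≈ 0.289

Required noncentrality: δ = z_{0.01} + z_{0.20} = 2.326 + 0.842 = 3.168.
δ = d·√(n/2) ⇒ d = δ/√(n/2) = 3.168/√(241/2) = 0.2886.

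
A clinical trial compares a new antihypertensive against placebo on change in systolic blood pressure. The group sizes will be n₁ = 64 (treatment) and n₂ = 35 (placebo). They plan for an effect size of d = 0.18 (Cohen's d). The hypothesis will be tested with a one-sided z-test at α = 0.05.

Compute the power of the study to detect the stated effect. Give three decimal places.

Power ≈ 0.215

Noncentrality parameter: δ = d / √(1/n₁ + 1/n₂) = 0.18 / √(1/64 + 1/35) = 0.8562
One-sided α = 0.05 → critical value z_{0.05} = 1.645.
Power = P(Z > 1.645 − δ) = Φ(-0.789) = 0.2152.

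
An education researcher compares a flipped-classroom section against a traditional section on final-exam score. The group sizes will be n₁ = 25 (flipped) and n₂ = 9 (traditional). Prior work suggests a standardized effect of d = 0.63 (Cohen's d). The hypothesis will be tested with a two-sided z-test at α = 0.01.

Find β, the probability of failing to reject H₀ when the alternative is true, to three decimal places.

Noncentrality parameter: δ = d / √(1/n₁ + 1/n₂) = 0.63 / √(1/25 + 1/9) = 1.6207
Two-sided α = 0.01 → critical value z_{0.005} = 2.576.
Power = Φ(δ − 2.576) + Φ(−δ − 2.576) = Φ(-0.955) + Φ(-4.196) = 0.1697 + 0.0000 = 0.1698.
Type II error: β = 1 − power = 1 − 0.1698 = 0.8302.

β ≈ 0.830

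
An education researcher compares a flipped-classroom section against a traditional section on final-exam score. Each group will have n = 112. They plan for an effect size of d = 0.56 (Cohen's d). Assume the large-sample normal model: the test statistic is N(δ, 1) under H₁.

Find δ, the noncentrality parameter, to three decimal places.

δ = d·√(n/2) = 0.56 × √(112/2) = 4.1907

δ ≈ 4.191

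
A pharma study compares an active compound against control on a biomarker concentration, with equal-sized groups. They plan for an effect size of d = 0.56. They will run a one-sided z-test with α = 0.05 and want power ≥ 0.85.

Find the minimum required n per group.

For power 0.85 need Φ(δ − z_{0.05}) = 0.85, so δ = z_{0.05} + z_{0.15} = 1.645 + 1.036 = 2.681.
δ = d·√(n/2) ⇒ n = 2(δ/d)² = 2 × (2.681 / 0.56)² = 45.85.
Round up to the next whole unit.

n = 46 per group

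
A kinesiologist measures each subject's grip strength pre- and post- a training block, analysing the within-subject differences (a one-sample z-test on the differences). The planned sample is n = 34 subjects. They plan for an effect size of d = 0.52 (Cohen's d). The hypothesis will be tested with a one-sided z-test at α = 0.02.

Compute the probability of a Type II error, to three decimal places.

Noncentrality parameter: λ = d·√n = 0.52 × √34 = 3.0321
Critical value for a one-sided test at α = 0.02: z_α = 2.054.
Power = P(Z > 2.054 − λ) = Φ(0.978) = 0.8360.
Type II error: β = 1 − power = 1 − 0.8360 = 0.1640.

β ≈ 0.164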